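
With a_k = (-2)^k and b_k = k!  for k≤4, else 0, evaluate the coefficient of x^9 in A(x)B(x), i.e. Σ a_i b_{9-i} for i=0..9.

Write out a_i and b_{9-i} for i = 0,…,9 and sum the products.
Σ = 1·0 − 2·0 + 4·0 − 8·0 + 16·0 − 32·24 + 64·6 − 128·2 + 256·1 − 512·1 = -896.

-896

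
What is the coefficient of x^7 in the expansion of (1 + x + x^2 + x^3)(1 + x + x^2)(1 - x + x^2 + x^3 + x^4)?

(1 + x + x^2 + x^3) has coefficients 1,1,1,1 for degrees 0…3.
(1 + x + x^2) has coefficients 1,1,1,0,0,0,0,0 for degrees 0…7.
Finally multiplying by (1 - x + x^2 + x^3 + x^4), the product of all factors after the first has coefficients 1,0,1,1,3,2,1,0 for degrees 0…7.
[x^7] = 1·0 + 1·1 + 1·2 + 1·3 = 6.

6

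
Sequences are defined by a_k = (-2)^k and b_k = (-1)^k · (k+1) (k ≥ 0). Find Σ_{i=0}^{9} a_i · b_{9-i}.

Write out a_i and b_{9-i} for i = 0,…,9 and sum the products.
Σ = 1·(-10) − 2·9 + 4·(-8) − 8·7 + 16·(-6) − 32·5 + 64·(-4) − 128·3 + 256·(-2) − 512·1 = -2036.

-2036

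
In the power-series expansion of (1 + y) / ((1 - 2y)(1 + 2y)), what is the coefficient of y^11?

The denominator gives the recurrence a_n = 4a_(n−2) for n ≥ 2; the numerator fixes a_0 = 1, a_1 = 1.
Iterating: 1, 1, 4, 4, 16, 16, 64, 64, 256, 256, 1024, 1024, so a_11 = 1024.

1024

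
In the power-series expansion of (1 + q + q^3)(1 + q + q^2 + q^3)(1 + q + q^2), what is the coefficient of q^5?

(1 + q + q^3) has coefficients 1,1,0,1 for degrees 0…3.
(1 + q + q^2 + q^3) has coefficients 1,1,1,1,0,0 for degrees 0…5.
Finally multiplying by (1 + q + q^2), the product of all factors after the first has coefficients 1,2,3,3,2,1 for degrees 0…5.
[q^5] = 1·1 + 1·2 + 1·3 = 6.

6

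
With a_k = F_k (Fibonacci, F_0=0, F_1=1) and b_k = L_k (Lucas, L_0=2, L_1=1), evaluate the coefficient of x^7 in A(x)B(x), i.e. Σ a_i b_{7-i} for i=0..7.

Write out a_i and b_{7-i} for i = 0,…,7 and sum the products.
Σ = 0·29 + 1·18 + 1·11 + 2·7 + 3·4 + 5·3 + 8·1 + 13·2 = 104.

104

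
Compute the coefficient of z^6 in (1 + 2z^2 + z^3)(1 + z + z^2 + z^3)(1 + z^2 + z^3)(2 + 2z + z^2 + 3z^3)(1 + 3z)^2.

(1 + 2z^2 + z^3) has coefficients 1,0,2,1 for degrees 0…3.
(1 + z + z^2 + z^3) has coefficients 1,1,1,1,0,0,0 for degrees 0…6.
Multiplying by (1 + z^2 + z^3) gives running coefficients 1,1,2,3,2,2,1 for degrees 0…6.
Multiplying by (2 + 2z + z^2 + 3z^3) gives running coefficients 2,4,7,14,15,17,17 for degrees 0…6.
Finally multiplying by (1 + 3z)^2, the product of all factors after the first has coefficients 2,16,49,92,162,233,254 for degrees 0…6.
[z^6] = 1·254 + 2·162 + 1·92 = 670.

670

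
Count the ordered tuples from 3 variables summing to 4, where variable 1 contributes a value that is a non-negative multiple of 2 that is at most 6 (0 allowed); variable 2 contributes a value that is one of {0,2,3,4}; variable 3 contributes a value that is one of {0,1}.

4

The generating function for the choices is (1 + z^2 + z^4 + z^6)·(1 + z^2 + z^3 + z^4)·(1 + z); the count is [z^4].
(1 + z^2 + z^4 + z^6) has coefficients 1,0,1,0,1 for degrees 0…4.
(1 + z^2 + z^3 + z^4) has coefficients 1,0,1,1,1 for degrees 0…4.
Finally multiplying by (1 + z), the product of all factors after the first has coefficients 1,1,1,2,2 for degrees 0…4.
[z^4] = 1·2 + 1·1 + 1·1 = 4.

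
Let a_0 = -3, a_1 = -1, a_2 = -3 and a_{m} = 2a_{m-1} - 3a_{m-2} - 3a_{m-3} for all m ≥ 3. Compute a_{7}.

The ordinary generating function has denominator 1 - 2q + 3q^2 + 3q^3.
Iterating the recurrence: a_0,…,a_{7} = -3, -1, -3, 6, 24, 39, -12, -213.

-213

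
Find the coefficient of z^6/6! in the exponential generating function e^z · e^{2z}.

729

The EGF product rule gives c_6 = Σ_{k_1+k_2=6} C(6; k_1,k_2) · ∏ g_i(k_i), where e^z gives (1)^k; e^{2z} gives (2)^k.
g_1(k) for k = 0…6: 1, 1, 1, 1, 1, 1, 1.
g_2(k) for k = 0…6: 1, 2, 4, 8, 16, 32, 64.
c_6 = Σ_k C(6,k)·g_1(k)·g_2(6−k) = 1·1·64 + 6·1·32 + 15·1·16 + 20·1·8 + 15·1·4 + 6·1·2 + 1·1·1 = 64 + 192 + 240 + 160 + 60 + 12 + 1 = 729.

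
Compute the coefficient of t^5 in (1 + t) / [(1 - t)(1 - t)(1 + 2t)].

The denominator gives the recurrence a_n = 3a_(n−2) − 2a_(n−3) for n ≥ 3; the numerator fixes a_0 = 1, a_1 = 1, a_2 = 3.
Iterating: 1, 1, 3, 1, 7, -3, so a_5 = -3.

-3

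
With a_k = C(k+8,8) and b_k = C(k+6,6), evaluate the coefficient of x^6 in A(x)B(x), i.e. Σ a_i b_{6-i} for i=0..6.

54264

This is [x^6] in the product of the two ordinary generating functions.
Σ = 1·924 + 9·462 + 45·210 + 165·84 + 495·28 + 1287·7 + 3003·1 = 54264.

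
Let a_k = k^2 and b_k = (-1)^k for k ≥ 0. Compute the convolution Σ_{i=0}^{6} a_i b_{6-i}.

21

This is [x^6] in the product of the two ordinary generating functions.
Σ = 0·1 + 1·(-1) + 4·1 + 9·(-1) + 16·1 + 25·(-1) + 36·1 = 21.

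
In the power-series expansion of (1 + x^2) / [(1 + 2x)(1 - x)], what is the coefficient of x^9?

The denominator gives the recurrence a_n = −a_(n−1) + 2a_(n−2) for n ≥ 3; the numerator fixes a_0 = 1, a_1 = -1, a_2 = 4.
Iterating: 1, -1, 4, -6, 14, -26, 54, -106, 214, -426, so a_9 = -426.

-426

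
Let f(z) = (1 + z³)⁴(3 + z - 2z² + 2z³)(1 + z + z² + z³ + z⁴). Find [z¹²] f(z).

(1 + z³)⁴ has coefficients 1,0,0,4,0,0,6,0,0,4,0,0,1 for degrees 0…12.
(3 + z - 2z² + 2z³) has coefficients 3,1,-2,2,0,0,0,0,0,0,0,0,0 for degrees 0…12.
Finally multiplying by (1 + z + z² + z³ + z⁴), the product of all factors after the first has coefficients 3,4,2,4,4,1,0,2,0,0,0,0,0 for degrees 0…12.
[z¹²] = 1·0 + 4·0 + 6·0 + 4·4 + 1·3 = 19.

19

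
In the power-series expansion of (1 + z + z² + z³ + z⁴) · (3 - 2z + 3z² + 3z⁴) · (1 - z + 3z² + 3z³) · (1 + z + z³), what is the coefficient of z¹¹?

(1 + z + z² + z³ + z⁴) has coefficients 1,1,1,1,1 for degrees 0…4.
(3 - 2z + 3z² + 3z⁴) has coefficients 3,-2,3,0,3,0,0,0,0,0,0,0 for degrees 0…11.
Multiplying by (1 - z + 3z² + 3z³) gives running coefficients 3,-5,14,0,6,6,9,9,0,0,0,0 for degrees 0…11.
Finally multiplying by (1 + z + z³), the product of all factors after the first has coefficients 3,-2,9,17,1,26,15,24,15,9,9,0 for degrees 0…11.
[z¹¹] = 1·0 + 1·9 + 1·9 + 1·15 + 1·24 = 57.

57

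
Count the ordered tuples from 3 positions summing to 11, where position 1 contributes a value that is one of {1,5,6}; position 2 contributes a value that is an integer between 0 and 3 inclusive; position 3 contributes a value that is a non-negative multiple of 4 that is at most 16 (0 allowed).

The generating function for the choices is (y + y⁵ + y⁶)·(1 + y + y² + y³)·(1 + y⁴ + y⁸ + y¹² + y¹⁶); the count is [y¹¹].
(y + y⁵ + y⁶) has coefficients 0,1,0,0,0,1,1 for degrees 0…6.
(1 + y + y² + y³) has coefficients 1,1,1,1,0,0,0,0,0,0,0,0 for degrees 0…11.
Finally multiplying by (1 + y⁴ + y⁸ + y¹² + y¹⁶), the product of all factors after the first has coefficients 1,1,1,1,1,1,1,1,1,1,1,1 for degrees 0…11.
[y¹¹] = 1·1 + 1·1 + 1·1 = 3.

3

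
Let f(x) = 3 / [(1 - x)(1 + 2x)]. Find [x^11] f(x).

The denominator gives the recurrence a_n = −a_(n−1) + 2a_(n−2) for n ≥ 2; the numerator fixes a_0 = 3, a_1 = -3.
Iterating: 3, -3, 9, -15, 33, -63, 129, -255, 513, -1023, 2049, -4095, so a_11 = -4095.

-4095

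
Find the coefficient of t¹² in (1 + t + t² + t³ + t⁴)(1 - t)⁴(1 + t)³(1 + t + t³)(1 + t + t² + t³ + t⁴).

-3

(1 + t + t² + t³ + t⁴) has coefficients 1,1,1,1,1 for degrees 0…4.
(1 - t)⁴ has coefficients 1,-4,6,-4,1,0,0,0,0,0,0,0,0 for degrees 0…12.
Multiplying by (1 + t)³ gives running coefficients 1,-1,-3,3,3,-3,-1,1,0,0,0,0,0 for degrees 0…12.
Multiplying by (1 + t + t³) gives running coefficients 1,0,-4,1,5,-3,-1,3,-2,-1,1,0,0 for degrees 0…12.
Finally multiplying by (1 + t + t² + t³ + t⁴), the product of all factors after the first has coefficients 1,1,-3,-2,3,-1,-2,5,2,-4,0,1,-2 for degrees 0…12.
[t¹²] = 1·(-2) + 1·1 + 1·0 + 1·(-4) + 1·2 = -3.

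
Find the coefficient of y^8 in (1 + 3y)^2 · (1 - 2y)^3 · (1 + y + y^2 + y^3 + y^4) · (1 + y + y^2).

(1 + 3y)^2 has coefficients 1,6,9 for degrees 0…2.
(1 - 2y)^3 has coefficients 1,-6,12,-8,0,0,0,0,0 for degrees 0…8.
Multiplying by (1 + y + y^2 + y^3 + y^4) gives running coefficients 1,-5,7,-1,-1,-2,4,-8,0 for degrees 0…8.
Finally multiplying by (1 + y + y^2), the product of all factors after the first has coefficients 1,-4,3,1,5,-4,1,-6,-4 for degrees 0…8.
[y^8] = 1·(-4) + 6·(-6) + 9·1 = -31.

-31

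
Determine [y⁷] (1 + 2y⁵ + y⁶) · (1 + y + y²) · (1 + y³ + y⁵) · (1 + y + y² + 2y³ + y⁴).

15

(1 + 2y⁵ + y⁶) has coefficients 1,0,0,0,0,2,1 for degrees 0…6.
(1 + y + y²) has coefficients 1,1,1,0,0,0,0,0 for degrees 0…7.
Multiplying by (1 + y³ + y⁵) gives running coefficients 1,1,1,1,1,2,1,1 for degrees 0…7.
Finally multiplying by (1 + y + y² + 2y³ + y⁴), the product of all factors after the first has coefficients 1,2,3,5,6,7,7,7 for degrees 0…7.
[y⁷] = 1·7 + 2·3 + 1·2 = 15.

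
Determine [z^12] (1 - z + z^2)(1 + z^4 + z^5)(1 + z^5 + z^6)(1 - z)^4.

(1 - z + z^2) has coefficients 1,-1,1 for degrees 0…2.
(1 + z^4 + z^5) has coefficients 1,0,0,0,1,1,0,0,0,0,0,0,0 for degrees 0…12.
Multiplying by (1 + z^5 + z^6) gives running coefficients 1,0,0,0,1,2,1,0,0,1,2,1,0 for degrees 0…12.
Finally multiplying by (1 - z)^4, the product of all factors after the first has coefficients 1,-4,6,-4,2,-2,-1,4,-1,-1,-1,-1,4 for degrees 0…12.
[z^12] = 1·4 − 1·(-1) + 1·(-1) = 4.

4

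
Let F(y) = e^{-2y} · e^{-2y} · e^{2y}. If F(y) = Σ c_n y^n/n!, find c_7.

-128

The EGF product rule gives c_7 = Σ_{k_1+k_2+k_3=7} C(7; k_1,k_2,k_3) · ∏ g_i(k_i), where e^{-2y} gives (-2)^k; e^{-2y} gives (-2)^k; e^{2y} gives (2)^k.
g_1(k) for k = 0…7: 1, -2, 4, -8, 16, -32, 64, -128.
g_2(k) for k = 0…7: 1, -2, 4, -8, 16, -32, 64, -128.
g_3(k) for k = 0…7: 1, 2, 4, 8, 16, 32, 64, 128.
First combine the last two factors: h(k) = Σ_j C(k,j)·g_2(j)·g_3(k−j) for k = 0…7: 1, 0, 0, 0, 0, 0, 0, 0.
c_7 = Σ_k C(7,k)·g_1(k)·h(7−k) = 1·(-128)·1 = -128.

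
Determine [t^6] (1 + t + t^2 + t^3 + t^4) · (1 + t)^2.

(1 + t + t^2 + t^3 + t^4) has coefficients 1,1,1,1,1 for degrees 0…4.
(1 + t)^2 has coefficients 1,2,1,0,0,0,0 for degrees 0…6.
[t^6] = 1·0 + 1·0 + 1·0 + 1·0 + 1·1 = 1.

1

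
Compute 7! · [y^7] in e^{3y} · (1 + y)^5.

The EGF product rule gives c_7 = Σ_{k_1+k_2=7} C(7; k_1,k_2) · ∏ g_i(k_i), where e^{3y} gives (3)^k; (1+y)^5 gives the falling factorial (5)_k.
g_1(k) for k = 0…7: 1, 3, 9, 27, 81, 243, 729, 2187.
g_2(k) for k = 0…7: 1, 5, 20, 60, 120, 120, 0, 0.
c_7 = Σ_k C(7,k)·g_1(k)·g_2(7−k) = 21·9·120 + 35·27·120 + 35·81·60 + 21·243·20 + 7·729·5 + 1·2187·1 = 22680 + 113400 + 170100 + 102060 + 25515 + 2187 = 435942.

435942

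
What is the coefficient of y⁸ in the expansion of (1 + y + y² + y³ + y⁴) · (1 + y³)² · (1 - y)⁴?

2

(1 + y + y² + y³ + y⁴) has coefficients 1,1,1,1,1 for degrees 0…4.
(1 + y³)² has coefficients 1,0,0,2,0,0,1,0,0 for degrees 0…8.
Finally multiplying by (1 - y)⁴, the product of all factors after the first has coefficients 1,-4,6,-2,-7,12,-7,-2,6 for degrees 0…8.
[y⁸] = 1·6 + 1·(-2) + 1·(-7) + 1·12 + 1·(-7) = 2.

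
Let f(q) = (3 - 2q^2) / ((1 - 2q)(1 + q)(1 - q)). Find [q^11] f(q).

Partial fractions give a closed form: a_n = (10/3)·2^n + (1/6)·(-1)^n + (-1/2)·1^n.
At n = 11: a_11 = 6826.

6826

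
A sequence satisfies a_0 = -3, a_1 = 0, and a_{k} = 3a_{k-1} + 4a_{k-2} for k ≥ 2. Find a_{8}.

The ordinary generating function has denominator 1 - 3x - 4x^2.
Iterating the recurrence: a_0,…,a_{8} = -3, 0, -12, -36, -156, -612, -2460, -9828, -39324.

-39324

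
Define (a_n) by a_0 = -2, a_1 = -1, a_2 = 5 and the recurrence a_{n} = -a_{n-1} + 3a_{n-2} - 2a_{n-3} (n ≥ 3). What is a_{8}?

713

The ordinary generating function has denominator 1 + q - 3q^2 + 2q^3.
Iterating the recurrence: a_0,…,a_{8} = -2, -1, 5, -4, 21, -43, 114, -285, 713.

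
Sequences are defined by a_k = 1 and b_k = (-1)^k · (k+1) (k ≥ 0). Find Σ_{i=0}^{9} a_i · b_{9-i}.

-5

The convolution is the x^9 coefficient of A(x)B(x).
Σ = 1·(-10) + 1·9 + 1·(-8) + 1·7 + 1·(-6) + 1·5 + 1·(-4) + 1·3 + 1·(-2) + 1·1 = -5.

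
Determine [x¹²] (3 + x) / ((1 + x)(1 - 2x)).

The denominator gives the recurrence a_n = a_(n−1) + 2a_(n−2) for n ≥ 3; the numerator fixes a_0 = 3, a_1 = 4, a_2 = 10.
Iterating: 3, 4, 10, 18, 38, 74, 150, 298, 598, 1194, 2390, 4778, 9558, so a_12 = 9558.

9558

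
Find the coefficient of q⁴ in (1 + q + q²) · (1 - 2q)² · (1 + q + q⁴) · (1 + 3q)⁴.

(1 + q + q²) has coefficients 1,1,1 for degrees 0…2.
(1 - 2q)² has coefficients 1,-4,4,0,0 for degrees 0…4.
Multiplying by (1 + q + q⁴) gives running coefficients 1,-3,0,4,1 for degrees 0…4.
Finally multiplying by (1 + 3q)⁴, the product of all factors after the first has coefficients 1,9,18,-50,-194 for degrees 0…4.
[q⁴] = 1·(-194) + 1·(-50) + 1·18 = -226.

-226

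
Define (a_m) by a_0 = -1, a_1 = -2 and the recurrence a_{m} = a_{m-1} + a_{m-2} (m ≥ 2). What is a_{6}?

The ordinary generating function has denominator 1 - t - t^2.
Iterating the recurrence: a_0,…,a_{6} = -1, -2, -3, -5, -8, -13, -21.

-21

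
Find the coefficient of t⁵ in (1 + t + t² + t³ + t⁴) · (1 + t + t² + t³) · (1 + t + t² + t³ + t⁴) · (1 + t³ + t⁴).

(1 + t + t² + t³ + t⁴) has coefficients 1,1,1,1,1 for degrees 0…4.
(1 + t + t² + t³) has coefficients 1,1,1,1,0,0 for degrees 0…5.
Multiplying by (1 + t + t² + t³ + t⁴) gives running coefficients 1,2,3,4,4,3 for degrees 0…5.
Finally multiplying by (1 + t³ + t⁴), the product of all factors after the first has coefficients 1,2,3,5,7,8 for degrees 0…5.
[t⁵] = 1·8 + 1·7 + 1·5 + 1·3 + 1·2 = 25.

25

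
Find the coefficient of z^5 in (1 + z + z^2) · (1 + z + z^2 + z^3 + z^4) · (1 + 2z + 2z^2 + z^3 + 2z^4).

(1 + z + z^2) has coefficients 1,1,1 for degrees 0…2.
(1 + z + z^2 + z^3 + z^4) has coefficients 1,1,1,1,1,0 for degrees 0…5.
Finally multiplying by (1 + 2z + 2z^2 + z^3 + 2z^4), the product of all factors after the first has coefficients 1,3,5,6,8,7 for degrees 0…5.
[z^5] = 1·7 + 1·8 + 1·6 = 21.

21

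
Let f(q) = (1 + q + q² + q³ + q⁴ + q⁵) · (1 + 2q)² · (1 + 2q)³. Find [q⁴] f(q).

(1 + q + q² + q³ + q⁴ + q⁵) has coefficients 1,1,1,1,1 for degrees 0…4.
(1 + 2q)² has coefficients 1,4,4,0,0 for degrees 0…4.
Finally multiplying by (1 + 2q)³, the product of all factors after the first has coefficients 1,10,40,80,80 for degrees 0…4.
[q⁴] = 1·80 + 1·80 + 1·40 + 1·10 + 1·1 = 211.

211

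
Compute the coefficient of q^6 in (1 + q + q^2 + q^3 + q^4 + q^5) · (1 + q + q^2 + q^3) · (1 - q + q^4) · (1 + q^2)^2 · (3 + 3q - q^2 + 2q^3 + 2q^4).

(1 + q + q^2 + q^3 + q^4 + q^5) has coefficients 1,1,1,1,1,1 for degrees 0…5.
(1 + q + q^2 + q^3) has coefficients 1,1,1,1,0,0,0 for degrees 0…6.
Multiplying by (1 - q + q^4) gives running coefficients 1,0,0,0,0,1,1 for degrees 0…6.
Multiplying by (1 + q^2)^2 gives running coefficients 1,0,2,0,1,1,1 for degrees 0…6.
Finally multiplying by (3 + 3q - q^2 + 2q^3 + 2q^4), the product of all factors after the first has coefficients 3,3,5,8,3,10,9 for degrees 0…6.
[q^6] = 1·9 + 1·10 + 1·3 + 1·8 + 1·5 + 1·3 = 38.

38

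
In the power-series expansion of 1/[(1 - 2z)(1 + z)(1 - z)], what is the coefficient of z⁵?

42

Partial fractions give a closed form: a_n = (4/3)·2^n + (1/6)·(-1)^n + (-1/2)·1^n.
At n = 5: a_5 = 42.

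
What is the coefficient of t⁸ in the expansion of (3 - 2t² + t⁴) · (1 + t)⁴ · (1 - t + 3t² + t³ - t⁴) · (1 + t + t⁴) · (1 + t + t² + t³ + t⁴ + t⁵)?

(3 - 2t² + t⁴) has coefficients 3,0,-2,0,1 for degrees 0…4.
(1 + t)⁴ has coefficients 1,4,6,4,1,0,0,0,0 for degrees 0…8.
Multiplying by (1 - t + 3t² + t³ - t⁴) gives running coefficients 1,3,5,11,18,13,1,-3,-1 for degrees 0…8.
Multiplying by (1 + t + t⁴) gives running coefficients 1,4,8,16,30,34,19,9,14 for degrees 0…8.
Finally multiplying by (1 + t + t² + t³ + t⁴ + t⁵), the product of all factors after the first has coefficients 1,5,13,29,59,93,111,116,122 for degrees 0…8.
[t⁸] = 3·122 − 2·111 + 1·59 = 203.

203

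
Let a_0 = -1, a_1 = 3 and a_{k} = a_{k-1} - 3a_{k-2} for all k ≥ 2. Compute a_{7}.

The ordinary generating function has denominator 1 - x + 3x^2.
Iterating the recurrence: a_0,…,a_{7} = -1, 3, 6, -3, -21, -12, 51, 87.

87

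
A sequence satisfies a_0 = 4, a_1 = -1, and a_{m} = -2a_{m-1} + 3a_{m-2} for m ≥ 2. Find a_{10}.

The ordinary generating function has denominator 1 + 2z - 3z^2.
Iterating the recurrence: a_0,…,a_{10} = 4, -1, 14, -31, 104, -301, 914, -2731, 8204, -24601, 73814.

73814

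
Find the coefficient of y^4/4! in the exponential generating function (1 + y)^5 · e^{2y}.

The EGF product rule gives c_4 = Σ_{k_1+k_2=4} C(4; k_1,k_2) · ∏ g_i(k_i), where (1+y)^5 gives the falling factorial (5)_k; e^{2y} gives (2)^k.
g_1(k) for k = 0…4: 1, 5, 20, 60, 120.
g_2(k) for k = 0…4: 1, 2, 4, 8, 16.
c_4 = Σ_k C(4,k)·g_1(k)·g_2(4−k) = 1·1·16 + 4·5·8 + 6·20·4 + 4·60·2 + 1·120·1 = 16 + 160 + 480 + 480 + 120 = 1256.

1256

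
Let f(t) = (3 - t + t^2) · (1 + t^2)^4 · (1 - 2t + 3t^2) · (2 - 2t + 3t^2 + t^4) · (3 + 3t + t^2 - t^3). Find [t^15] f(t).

(3 - t + t^2) has coefficients 3,-1,1 for degrees 0…2.
(1 + t^2)^4 has coefficients 1,0,4,0,6,0,4,0,1,0,0,0,0,0,0,0 for degrees 0…15.
Multiplying by (1 - 2t + 3t^2) gives running coefficients 1,-2,7,-8,18,-12,22,-8,13,-2,3,0,0,0,0,0 for degrees 0…15.
Multiplying by (2 - 2t + 3t^2 + t^4) gives running coefficients 2,-6,21,-36,74,-86,129,-104,126,-66,71,-20,22,-2,3,0 for degrees 0…15.
Finally multiplying by (3 + 3t + t^2 - t^3), the product of all factors after the first has coefficients 6,-12,47,-53,141,-93,239,-85,281,-53,245,-39,143,-31,45,-15 for degrees 0…15.
[t^15] = 3·(-15) − 1·45 + 1·(-31) = -121.

-121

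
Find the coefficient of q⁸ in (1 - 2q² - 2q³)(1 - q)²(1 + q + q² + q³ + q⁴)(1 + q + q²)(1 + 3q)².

(1 - 2q² - 2q³) has coefficients 1,0,-2,-2 for degrees 0…3.
(1 - q)² has coefficients 1,-2,1,0,0,0,0,0,0 for degrees 0…8.
Multiplying by (1 + q + q² + q³ + q⁴) gives running coefficients 1,-1,0,0,0,-1,1,0,0 for degrees 0…8.
Multiplying by (1 + q + q²) gives running coefficients 1,0,0,-1,0,-1,0,0,1 for degrees 0…8.
Finally multiplying by (1 + 3q)², the product of all factors after the first has coefficients 1,6,9,-1,-6,-10,-6,-9,1 for degrees 0…8.
[q⁸] = 1·1 − 2·(-6) − 2·(-10) = 33.

33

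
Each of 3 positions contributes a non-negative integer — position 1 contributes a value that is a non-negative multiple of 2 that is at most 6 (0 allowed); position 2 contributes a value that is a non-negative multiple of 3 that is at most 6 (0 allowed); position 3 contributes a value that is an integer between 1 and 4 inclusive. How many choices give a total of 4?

The generating function for the choices is (1 + x^2 + x^4 + x^6)·(1 + x^3 + x^6)·(x + x^2 + x^3 + x^4); the count is [x^4].
(1 + x^2 + x^4 + x^6) has coefficients 1,0,1,0,1 for degrees 0…4.
(1 + x^3 + x^6) has coefficients 1,0,0,1,0 for degrees 0…4.
Finally multiplying by (x + x^2 + x^3 + x^4), the product of all factors after the first has coefficients 0,1,1,1,2 for degrees 0…4.
[x^4] = 1·2 + 1·1 + 1·0 = 3.

3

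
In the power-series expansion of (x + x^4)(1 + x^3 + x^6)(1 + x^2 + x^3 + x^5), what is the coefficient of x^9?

(x + x^4) has coefficients 0,1,0,0,1 for degrees 0…4.
(1 + x^3 + x^6) has coefficients 1,0,0,1,0,0,1,0,0,0 for degrees 0…9.
Finally multiplying by (1 + x^2 + x^3 + x^5), the product of all factors after the first has coefficients 1,0,1,2,0,2,2,0,2,1 for degrees 0…9.
[x^9] = 1·2 + 1·2 = 4.

4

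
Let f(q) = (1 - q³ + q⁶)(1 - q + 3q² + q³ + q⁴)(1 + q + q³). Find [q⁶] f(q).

-3

(1 - q³ + q⁶) has coefficients 1,0,0,-1,0,0,1 for degrees 0…6.
(1 - q + 3q² + q³ + q⁴) has coefficients 1,-1,3,1,1,0,0 for degrees 0…6.
Finally multiplying by (1 + q + q³), the product of all factors after the first has coefficients 1,0,2,5,1,4,1 for degrees 0…6.
[q⁶] = 1·1 − 1·5 + 1·1 = -3.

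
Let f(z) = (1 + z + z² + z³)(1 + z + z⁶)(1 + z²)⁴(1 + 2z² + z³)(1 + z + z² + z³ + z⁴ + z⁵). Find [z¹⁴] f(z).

(1 + z + z² + z³) has coefficients 1,1,1,1 for degrees 0…3.
(1 + z + z⁶) has coefficients 1,1,0,0,0,0,1,0,0,0,0,0,0,0,0 for degrees 0…14.
Multiplying by (1 + z²)⁴ gives running coefficients 1,1,4,4,6,6,5,4,5,1,6,0,4,0,1 for degrees 0…14.
Multiplying by (1 + 2z² + z³) gives running coefficients 1,1,6,7,15,18,21,22,21,14,20,7,17,6,9 for degrees 0…14.
Finally multiplying by (1 + z + z² + z³ + z⁴ + z⁵), the product of all factors after the first has coefficients 1,2,8,15,30,48,68,89,104,111,116,105,101,85,73 for degrees 0…14.
[z¹⁴] = 1·73 + 1·85 + 1·101 + 1·105 = 364.

364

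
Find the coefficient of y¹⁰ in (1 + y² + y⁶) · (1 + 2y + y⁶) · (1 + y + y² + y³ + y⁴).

5

(1 + y² + y⁶) has coefficients 1,0,1,0,0,0,1 for degrees 0…6.
(1 + 2y + y⁶) has coefficients 1,2,0,0,0,0,1,0,0,0,0 for degrees 0…10.
Finally multiplying by (1 + y + y² + y³ + y⁴), the product of all factors after the first has coefficients 1,3,3,3,3,2,1,1,1,1,1 for degrees 0…10.
[y¹⁰] = 1·1 + 1·1 + 1·3 = 5.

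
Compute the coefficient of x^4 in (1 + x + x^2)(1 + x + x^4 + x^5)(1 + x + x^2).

4

(1 + x + x^2) has coefficients 1,1,1 for degrees 0…2.
(1 + x + x^4 + x^5) has coefficients 1,1,0,0,1 for degrees 0…4.
Finally multiplying by (1 + x + x^2), the product of all factors after the first has coefficients 1,2,2,1,1 for degrees 0…4.
[x^4] = 1·1 + 1·1 + 1·2 = 4.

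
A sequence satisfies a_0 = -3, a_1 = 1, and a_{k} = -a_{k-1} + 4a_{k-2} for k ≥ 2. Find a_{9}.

The ordinary generating function has denominator 1 + x - 4x^2.
Iterating the recurrence: a_0,…,a_{9} = -3, 1, -13, 17, -69, 137, -413, 961, -2613, 6457.

6457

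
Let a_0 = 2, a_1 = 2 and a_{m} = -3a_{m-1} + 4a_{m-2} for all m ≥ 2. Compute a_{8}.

The ordinary generating function has denominator 1 + 3x - 4x^2.
Iterating the recurrence: a_0,…,a_{8} = 2, 2, 2, 2, 2, 2, 2, 2, 2.

2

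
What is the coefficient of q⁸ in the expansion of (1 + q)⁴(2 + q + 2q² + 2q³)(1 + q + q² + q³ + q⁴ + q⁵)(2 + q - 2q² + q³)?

(1 + q)⁴ has coefficients 1,4,6,4,1 for degrees 0…4.
(2 + q + 2q² + 2q³) has coefficients 2,1,2,2,0,0,0,0,0 for degrees 0…8.
Multiplying by (1 + q + q² + q³ + q⁴ + q⁵) gives running coefficients 2,3,5,7,7,7,5,4,2 for degrees 0…8.
Finally multiplying by (2 + q - 2q² + q³), the product of all factors after the first has coefficients 4,8,9,15,14,12,10,6,5 for degrees 0…8.
[q⁸] = 1·5 + 4·6 + 6·10 + 4·12 + 1·14 = 151.

151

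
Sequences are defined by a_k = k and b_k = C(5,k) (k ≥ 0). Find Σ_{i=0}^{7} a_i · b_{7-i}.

Write out a_i and b_{7-i} for i = 0,…,7 and sum the products.
Σ = 0·0 + 1·0 + 2·1 + 3·5 + 4·10 + 5·10 + 6·5 + 7·1 = 144.

144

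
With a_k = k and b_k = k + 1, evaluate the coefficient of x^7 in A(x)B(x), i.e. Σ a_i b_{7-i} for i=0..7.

This is [x^7] in the product of the two ordinary generating functions.
Σ = 0·8 + 1·7 + 2·6 + 3·5 + 4·4 + 5·3 + 6·2 + 7·1 = 84.

84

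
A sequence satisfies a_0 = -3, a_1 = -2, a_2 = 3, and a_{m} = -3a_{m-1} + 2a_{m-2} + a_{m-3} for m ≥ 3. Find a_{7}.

-2247

The ordinary generating function has denominator 1 + 3t - 2t^2 - t^3.
Iterating the recurrence: a_0,…,a_{7} = -3, -2, 3, -16, 52, -185, 643, -2247.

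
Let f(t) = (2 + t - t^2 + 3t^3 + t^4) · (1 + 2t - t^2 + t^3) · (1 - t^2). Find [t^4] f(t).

(2 + t - t^2 + 3t^3 + t^4) has coefficients 2,1,-1,3,1 for degrees 0…4.
(1 + 2t - t^2 + t^3) has coefficients 1,2,-1,1,0 for degrees 0…4.
Finally multiplying by (1 - t^2), the product of all factors after the first has coefficients 1,2,-2,-1,1 for degrees 0…4.
[t^4] = 2·1 + 1·(-1) − 1·(-2) + 3·2 + 1·1 = 10.

10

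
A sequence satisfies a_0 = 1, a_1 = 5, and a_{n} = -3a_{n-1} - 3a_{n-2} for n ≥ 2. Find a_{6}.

The ordinary generating function has denominator 1 + 3x + 3x^2.
Iterating the recurrence: a_0,…,a_{6} = 1, 5, -18, 39, -63, 72, -27.

-27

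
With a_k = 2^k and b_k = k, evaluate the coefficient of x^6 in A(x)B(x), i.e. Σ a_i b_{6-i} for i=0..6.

120

Write out a_i and b_{6-i} for i = 0,…,6 and sum the products.
Σ = 1·6 + 2·5 + 4·4 + 8·3 + 16·2 + 32·1 + 64·0 = 120.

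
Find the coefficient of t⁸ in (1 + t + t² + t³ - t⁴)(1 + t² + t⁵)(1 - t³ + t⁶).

(1 + t + t² + t³ - t⁴) has coefficients 1,1,1,1,-1 for degrees 0…4.
(1 + t² + t⁵) has coefficients 1,0,1,0,0,1,0,0,0 for degrees 0…8.
Finally multiplying by (1 - t³ + t⁶), the product of all factors after the first has coefficients 1,0,1,-1,0,0,1,0,0 for degrees 0…8.
[t⁸] = 1·0 + 1·0 + 1·1 + 1·0 − 1·0 = 1.

1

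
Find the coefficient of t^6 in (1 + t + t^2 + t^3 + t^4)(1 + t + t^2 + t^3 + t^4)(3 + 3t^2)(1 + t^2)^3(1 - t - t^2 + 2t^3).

42

(1 + t + t^2 + t^3 + t^4) has coefficients 1,1,1,1,1 for degrees 0…4.
(1 + t + t^2 + t^3 + t^4) has coefficients 1,1,1,1,1,0,0 for degrees 0…6.
Multiplying by (3 + 3t^2) gives running coefficients 3,3,6,6,6,3,3 for degrees 0…6.
Multiplying by (1 + t^2)^3 gives running coefficients 3,3,15,15,33,30,42 for degrees 0…6.
Finally multiplying by (1 - t - t^2 + 2t^3), the product of all factors after the first has coefficients 3,0,9,3,9,12,9 for degrees 0…6.
[t^6] = 1·9 + 1·12 + 1·9 + 1·3 + 1·9 = 42.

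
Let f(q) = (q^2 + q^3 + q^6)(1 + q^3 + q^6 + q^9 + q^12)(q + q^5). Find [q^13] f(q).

(q^2 + q^3 + q^6) has coefficients 0,0,1,1,0,0,1 for degrees 0…6.
(1 + q^3 + q^6 + q^9 + q^12) has coefficients 1,0,0,1,0,0,1,0,0,1,0,0,1,0 for degrees 0…13.
Finally multiplying by (q + q^5), the product of all factors after the first has coefficients 0,1,0,0,1,1,0,1,1,0,1,1,0,1 for degrees 0…13.
[q^13] = 1·1 + 1·1 + 1·1 = 3.

3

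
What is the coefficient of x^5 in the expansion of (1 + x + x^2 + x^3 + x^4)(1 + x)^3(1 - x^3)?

0

(1 + x + x^2 + x^3 + x^4) has coefficients 1,1,1,1,1 for degrees 0…4.
(1 + x)^3 has coefficients 1,3,3,1,0,0 for degrees 0…5.
Finally multiplying by (1 - x^3), the product of all factors after the first has coefficients 1,3,3,0,-3,-3 for degrees 0…5.
[x^5] = 1·(-3) + 1·(-3) + 1·0 + 1·3 + 1·3 = 0.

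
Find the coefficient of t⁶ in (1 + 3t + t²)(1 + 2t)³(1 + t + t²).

44

(1 + 3t + t²) has coefficients 1,3,1 for degrees 0…2.
(1 + 2t)³ has coefficients 1,6,12,8,0,0,0 for degrees 0…6.
Finally multiplying by (1 + t + t²), the product of all factors after the first has coefficients 1,7,19,26,20,8,0 for degrees 0…6.
[t⁶] = 1·0 + 3·8 + 1·20 = 44.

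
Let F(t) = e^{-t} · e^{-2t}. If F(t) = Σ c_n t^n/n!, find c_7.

The EGF product rule gives c_7 = Σ_{k_1+k_2=7} C(7; k_1,k_2) · ∏ g_i(k_i), where e^{-t} gives (-1)^k; e^{-2t} gives (-2)^k.
g_1(k) for k = 0…7: 1, -1, 1, -1, 1, -1, 1, -1.
g_2(k) for k = 0…7: 1, -2, 4, -8, 16, -32, 64, -128.
c_7 = Σ_k C(7,k)·g_1(k)·g_2(7−k) = 1·1·(-128) + 7·(-1)·64 + 21·1·(-32) + 35·(-1)·16 + 35·1·(-8) + 21·(-1)·4 + 7·1·(-2) + 1·(-1)·1 = −128 − 448 − 672 − 560 − 280 − 84 − 14 − 1 = -2187.

-2187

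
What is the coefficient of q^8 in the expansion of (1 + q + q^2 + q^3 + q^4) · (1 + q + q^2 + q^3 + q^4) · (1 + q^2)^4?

(1 + q + q^2 + q^3 + q^4) has coefficients 1,1,1,1,1 for degrees 0…4.
(1 + q + q^2 + q^3 + q^4) has coefficients 1,1,1,1,1,0,0,0,0 for degrees 0…8.
Finally multiplying by (1 + q^2)^4, the product of all factors after the first has coefficients 1,1,5,5,11,10,14,10,11 for degrees 0…8.
[q^8] = 1·11 + 1·10 + 1·14 + 1·10 + 1·11 = 56.

56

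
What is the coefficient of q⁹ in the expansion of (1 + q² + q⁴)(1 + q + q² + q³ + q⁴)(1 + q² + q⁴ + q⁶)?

(1 + q² + q⁴) has coefficients 1,0,1,0,1 for degrees 0…4.
(1 + q + q² + q³ + q⁴) has coefficients 1,1,1,1,1,0,0,0,0,0 for degrees 0…9.
Finally multiplying by (1 + q² + q⁴ + q⁶), the product of all factors after the first has coefficients 1,1,2,2,3,2,3,2,2,1 for degrees 0…9.
[q⁹] = 1·1 + 1·2 + 1·2 = 5.

5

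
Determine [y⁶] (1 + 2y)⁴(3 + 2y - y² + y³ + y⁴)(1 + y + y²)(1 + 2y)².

2517

(1 + 2y)⁴ has coefficients 1,8,24,32,16 for degrees 0…4.
(3 + 2y - y² + y³ + y⁴) has coefficients 3,2,-1,1,1,0,0 for degrees 0…6.
Multiplying by (1 + y + y²) gives running coefficients 3,5,4,2,1,2,1 for degrees 0…6.
Finally multiplying by (1 + 2y)², the product of all factors after the first has coefficients 3,17,36,38,25,14,13 for degrees 0…6.
[y⁶] = 1·13 + 8·14 + 24·25 + 32·38 + 16·36 = 2517.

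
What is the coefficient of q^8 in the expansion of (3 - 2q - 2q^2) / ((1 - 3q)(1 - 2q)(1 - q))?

Partial fractions give a closed form: a_n = (19/2)·3^n + (-6)·2^n + (-1/2)·1^n.
At n = 8: a_8 = 60793.

60793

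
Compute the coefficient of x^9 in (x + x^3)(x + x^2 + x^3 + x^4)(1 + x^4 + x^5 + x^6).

(x + x^3) has coefficients 0,1,0,1 for degrees 0…3.
(x + x^2 + x^3 + x^4) has coefficients 0,1,1,1,1,0,0,0,0,0 for degrees 0…9.
Finally multiplying by (1 + x^4 + x^5 + x^6), the product of all factors after the first has coefficients 0,1,1,1,1,1,2,3,3,2 for degrees 0…9.
[x^9] = 1·3 + 1·2 = 5.

5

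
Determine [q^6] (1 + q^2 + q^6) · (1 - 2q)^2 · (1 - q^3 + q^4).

(1 + q^2 + q^6) has coefficients 1,0,1,0,0,0,1 for degrees 0…6.
(1 - 2q)^2 has coefficients 1,-4,4,0,0,0,0 for degrees 0…6.
Finally multiplying by (1 - q^3 + q^4), the product of all factors after the first has coefficients 1,-4,4,-1,5,-8,4 for degrees 0…6.
[q^6] = 1·4 + 1·5 + 1·1 = 10.

10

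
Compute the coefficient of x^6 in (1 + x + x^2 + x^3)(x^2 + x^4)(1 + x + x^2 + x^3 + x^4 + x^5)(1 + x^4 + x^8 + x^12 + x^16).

(1 + x + x^2 + x^3) has coefficients 1,1,1,1 for degrees 0…3.
(x^2 + x^4) has coefficients 0,0,1,0,1,0,0 for degrees 0…6.
Multiplying by (1 + x + x^2 + x^3 + x^4 + x^5) gives running coefficients 0,0,1,1,2,2,2 for degrees 0…6.
Finally multiplying by (1 + x^4 + x^8 + x^12 + x^16), the product of all factors after the first has coefficients 0,0,1,1,2,2,3 for degrees 0…6.
[x^6] = 1·3 + 1·2 + 1·2 + 1·1 = 8.

8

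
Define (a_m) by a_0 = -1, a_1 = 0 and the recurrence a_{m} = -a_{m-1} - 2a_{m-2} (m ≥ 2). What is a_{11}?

The ordinary generating function has denominator 1 + z + 2z^2.
Iterating the recurrence: a_0,…,a_{11} = -1, 0, 2, -2, -2, 6, -2, -10, 14, 6, -34, 22.

22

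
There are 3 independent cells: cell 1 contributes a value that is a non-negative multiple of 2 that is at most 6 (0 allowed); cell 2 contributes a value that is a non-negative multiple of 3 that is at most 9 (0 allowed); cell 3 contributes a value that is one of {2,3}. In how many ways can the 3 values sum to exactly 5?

2

The generating function for the choices is (1 + x^2 + x^4 + x^6)·(1 + x^3 + x^6 + x^9)·(x^2 + x^3); the count is [x^5].
(1 + x^2 + x^4 + x^6) has coefficients 1,0,1,0,1,0 for degrees 0…5.
(1 + x^3 + x^6 + x^9) has coefficients 1,0,0,1,0,0 for degrees 0…5.
Finally multiplying by (x^2 + x^3), the product of all factors after the first has coefficients 0,0,1,1,0,1 for degrees 0…5.
[x^5] = 1·1 + 1·1 + 1·0 = 2.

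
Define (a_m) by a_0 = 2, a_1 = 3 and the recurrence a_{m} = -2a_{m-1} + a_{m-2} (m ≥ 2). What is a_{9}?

The ordinary generating function has denominator 1 + 2y - y^2.
Iterating the recurrence: a_0,…,a_{9} = 2, 3, -4, 11, -26, 63, -152, 367, -886, 2139.

2139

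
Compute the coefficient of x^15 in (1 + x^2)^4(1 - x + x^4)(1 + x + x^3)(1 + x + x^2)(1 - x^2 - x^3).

-20

(1 + x^2)^4 has coefficients 1,0,4,0,6,0,4,0,1 for degrees 0…8.
(1 - x + x^4) has coefficients 1,-1,0,0,1,0,0,0,0,0,0,0,0,0,0,0 for degrees 0…15.
Multiplying by (1 + x + x^3) gives running coefficients 1,0,-1,1,0,1,0,1,0,0,0,0,0,0,0,0 for degrees 0…15.
Multiplying by (1 + x + x^2) gives running coefficients 1,1,0,0,0,2,1,2,1,1,0,0,0,0,0,0 for degrees 0…15.
Finally multiplying by (1 - x^2 - x^3), the product of all factors after the first has coefficients 1,1,-1,-2,-1,2,1,0,-2,-2,-3,-2,-1,0,0,0 for degrees 0…15.
[x^15] = 1·0 + 4·0 + 6·(-2) + 4·(-2) + 1·0 = -20.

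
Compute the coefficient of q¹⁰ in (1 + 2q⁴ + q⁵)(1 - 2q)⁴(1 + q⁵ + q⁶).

3

(1 + 2q⁴ + q⁵) has coefficients 1,0,0,0,2,1 for degrees 0…5.
(1 - 2q)⁴ has coefficients 1,-8,24,-32,16,0,0,0,0,0,0 for degrees 0…10.
Finally multiplying by (1 + q⁵ + q⁶), the product of all factors after the first has coefficients 1,-8,24,-32,16,1,-7,16,-8,-16,16 for degrees 0…10.
[q¹⁰] = 1·16 + 2·(-7) + 1·1 = 3.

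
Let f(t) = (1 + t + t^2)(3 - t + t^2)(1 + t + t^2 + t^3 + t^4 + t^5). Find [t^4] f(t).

(1 + t + t^2) has coefficients 1,1,1 for degrees 0…2.
(3 - t + t^2) has coefficients 3,-1,1,0,0 for degrees 0…4.
Finally multiplying by (1 + t + t^2 + t^3 + t^4 + t^5), the product of all factors after the first has coefficients 3,2,3,3,3 for degrees 0…4.
[t^4] = 1·3 + 1·3 + 1·3 = 9.

9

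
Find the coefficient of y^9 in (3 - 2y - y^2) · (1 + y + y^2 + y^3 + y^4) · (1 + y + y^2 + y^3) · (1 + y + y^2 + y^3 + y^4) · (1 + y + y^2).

(3 - 2y - y^2) has coefficients 3,-2,-1 for degrees 0…2.
(1 + y + y^2 + y^3 + y^4) has coefficients 1,1,1,1,1,0,0,0,0,0 for degrees 0…9.
Multiplying by (1 + y + y^2 + y^3) gives running coefficients 1,2,3,4,4,3,2,1,0,0 for degrees 0…9.
Multiplying by (1 + y + y^2 + y^3 + y^4) gives running coefficients 1,3,6,10,14,16,16,14,10,6 for degrees 0…9.
Finally multiplying by (1 + y + y^2), the product of all factors after the first has coefficients 1,4,10,19,30,40,46,46,40,30 for degrees 0…9.
[y^9] = 3·30 − 2·40 − 1·46 = -36.

-36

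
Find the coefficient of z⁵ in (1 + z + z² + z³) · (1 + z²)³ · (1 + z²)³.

(1 + z + z² + z³) has coefficients 1,1,1,1 for degrees 0…3.
(1 + z²)³ has coefficients 1,0,3,0,3,0 for degrees 0…5.
Finally multiplying by (1 + z²)³, the product of all factors after the first has coefficients 1,0,6,0,15,0 for degrees 0…5.
[z⁵] = 1·0 + 1·15 + 1·0 + 1·6 = 21.

21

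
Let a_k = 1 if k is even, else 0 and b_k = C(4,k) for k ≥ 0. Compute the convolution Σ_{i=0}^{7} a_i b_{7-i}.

8

The convolution is the x^7 coefficient of A(x)B(x).
Σ = 1·0 + 0·0 + 1·0 + 0·1 + 1·4 + 0·6 + 1·4 + 0·1 = 8.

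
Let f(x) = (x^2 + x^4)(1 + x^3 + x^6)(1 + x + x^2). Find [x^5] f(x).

(x^2 + x^4) has coefficients 0,0,1,0,1 for degrees 0…4.
(1 + x^3 + x^6) has coefficients 1,0,0,1,0,0 for degrees 0…5.
Finally multiplying by (1 + x + x^2), the product of all factors after the first has coefficients 1,1,1,1,1,1 for degrees 0…5.
[x^5] = 1·1 + 1·1 = 2.

2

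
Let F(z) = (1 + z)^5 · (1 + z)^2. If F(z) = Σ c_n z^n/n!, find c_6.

5040

The EGF product rule gives c_6 = Σ_{k_1+k_2=6} C(6; k_1,k_2) · ∏ g_i(k_i), where (1+z)^5 gives the falling factorial (5)_k; (1+z)^2 gives the falling factorial (2)_k.
g_1(k) for k = 0…6: 1, 5, 20, 60, 120, 120, 0.
g_2(k) for k = 0…6: 1, 2, 2, 0, 0, 0, 0.
c_6 = Σ_k C(6,k)·g_1(k)·g_2(6−k) = 15·120·2 + 6·120·2 = 3600 + 1440 = 5040.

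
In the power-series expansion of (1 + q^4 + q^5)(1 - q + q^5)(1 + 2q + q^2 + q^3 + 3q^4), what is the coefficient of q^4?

(1 + q^4 + q^5) has coefficients 1,0,0,0,1 for degrees 0…4.
(1 - q + q^5) has coefficients 1,-1,0,0,0 for degrees 0…4.
Finally multiplying by (1 + 2q + q^2 + q^3 + 3q^4), the product of all factors after the first has coefficients 1,1,-1,0,2 for degrees 0…4.
[q^4] = 1·2 + 1·1 = 3.

3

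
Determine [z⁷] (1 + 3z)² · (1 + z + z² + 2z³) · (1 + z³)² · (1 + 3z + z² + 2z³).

(1 + 3z)² has coefficients 1,6,9 for degrees 0…2.
(1 + z + z² + 2z³) has coefficients 1,1,1,2,0,0,0,0 for degrees 0…7.
Multiplying by (1 + z³)² gives running coefficients 1,1,1,4,2,2,5,1 for degrees 0…7.
Finally multiplying by (1 + 3z + z² + 2z³), the product of all factors after the first has coefficients 1,4,5,10,17,14,21,22 for degrees 0…7.
[z⁷] = 1·22 + 6·21 + 9·14 = 274.

274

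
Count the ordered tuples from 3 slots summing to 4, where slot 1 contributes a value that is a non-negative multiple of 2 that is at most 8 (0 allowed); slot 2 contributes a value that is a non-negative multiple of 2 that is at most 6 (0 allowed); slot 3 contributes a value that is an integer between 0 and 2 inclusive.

The generating function for the choices is (1 + x² + x⁴ + x⁶ + x⁸)·(1 + x² + x⁴ + x⁶)·(1 + x + x²); the count is [x⁴].
(1 + x² + x⁴ + x⁶ + x⁸) has coefficients 1,0,1,0,1 for degrees 0…4.
(1 + x² + x⁴ + x⁶) has coefficients 1,0,1,0,1 for degrees 0…4.
Finally multiplying by (1 + x + x²), the product of all factors after the first has coefficients 1,1,2,1,2 for degrees 0…4.
[x⁴] = 1·2 + 1·2 + 1·1 = 5.

5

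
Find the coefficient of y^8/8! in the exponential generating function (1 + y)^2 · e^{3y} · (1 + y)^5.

The EGF product rule gives c_8 = Σ_{k_1+k_2+k_3=8} C(8; k_1,k_2,k_3) · ∏ g_i(k_i), where (1+y)^2 gives the falling factorial (2)_k; e^{3y} gives (3)^k; (1+y)^5 gives the falling factorial (5)_k.
g_1(k) for k = 0…8: 1, 2, 2, 0, 0, 0, 0, 0, 0.
g_2(k) for k = 0…8: 1, 3, 9, 27, 81, 243, 729, 2187, 6561.
g_3(k) for k = 0…8: 1, 5, 20, 60, 120, 120, 0, 0, 0.
First combine the last two factors: h(k) = Σ_j C(k,j)·g_2(j)·g_3(k−j) for k = 0…8: 1, 8, 59, 402, 2541, 14988, 83079, 435942, 2180601.
c_8 = Σ_k C(8,k)·g_1(k)·h(8−k) = 1·1·2180601 + 8·2·435942 + 28·2·83079 = 2180601 + 6975072 + 4652424 = 13808097.

13808097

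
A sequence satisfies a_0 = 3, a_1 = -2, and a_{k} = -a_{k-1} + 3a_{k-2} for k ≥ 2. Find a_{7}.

-554

The ordinary generating function has denominator 1 + y - 3y^2.
Iterating the recurrence: a_0,…,a_{7} = 3, -2, 11, -17, 50, -101, 251, -554.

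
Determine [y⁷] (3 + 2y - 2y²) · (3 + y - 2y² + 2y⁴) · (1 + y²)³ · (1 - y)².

6

(3 + 2y - 2y²) has coefficients 3,2,-2 for degrees 0…2.
(3 + y - 2y² + 2y⁴) has coefficients 3,1,-2,0,2,0,0,0 for degrees 0…7.
Multiplying by (1 + y²)³ gives running coefficients 3,1,7,3,5,3,3,1 for degrees 0…7.
Finally multiplying by (1 - y)², the product of all factors after the first has coefficients 3,-5,8,-10,6,-4,2,-2 for degrees 0…7.
[y⁷] = 3·(-2) + 2·2 − 2·(-4) = 6.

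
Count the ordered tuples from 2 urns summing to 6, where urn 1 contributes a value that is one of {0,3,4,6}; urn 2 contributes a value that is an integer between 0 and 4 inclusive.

3

The generating function for the choices is (1 + x³ + x⁴ + x⁶)·(1 + x + x² + x³ + x⁴); the count is [x⁶].
(1 + x³ + x⁴ + x⁶) has coefficients 1,0,0,1,1,0,1 for degrees 0…6.
(1 + x + x² + x³ + x⁴) has coefficients 1,1,1,1,1,0,0 for degrees 0…6.
[x⁶] = 1·0 + 1·1 + 1·1 + 1·1 = 3.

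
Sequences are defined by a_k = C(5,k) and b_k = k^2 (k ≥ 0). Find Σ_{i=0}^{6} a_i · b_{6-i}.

Write out a_i and b_{6-i} for i = 0,…,6 and sum the products.
Σ = 1·36 + 5·25 + 10·16 + 10·9 + 5·4 + 1·1 + 0·0 = 432.

432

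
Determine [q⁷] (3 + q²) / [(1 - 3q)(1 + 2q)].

The denominator gives the recurrence a_n = a_(n−1) + 6a_(n−2) for n ≥ 3; the numerator fixes a_0 = 3, a_1 = 3, a_2 = 22.
Iterating: 3, 3, 22, 40, 172, 412, 1444, 3916, so a_7 = 3916.

3916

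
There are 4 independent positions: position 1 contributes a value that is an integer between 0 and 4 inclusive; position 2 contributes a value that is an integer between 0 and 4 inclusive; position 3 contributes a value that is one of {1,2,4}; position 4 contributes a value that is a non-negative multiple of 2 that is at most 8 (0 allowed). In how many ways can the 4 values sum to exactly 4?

The generating function for the choices is (1 + t + t^2 + t^3 + t^4)·(1 + t + t^2 + t^3 + t^4)·(t + t^2 + t^4)·(1 + t^2 + t^4 + t^6 + t^8); the count is [t^4].
(1 + t + t^2 + t^3 + t^4) has coefficients 1,1,1,1,1 for degrees 0…4.
(1 + t + t^2 + t^3 + t^4) has coefficients 1,1,1,1,1 for degrees 0…4.
Multiplying by (t + t^2 + t^4) gives running coefficients 0,1,2,2,3 for degrees 0…4.
Finally multiplying by (1 + t^2 + t^4 + t^6 + t^8), the product of all factors after the first has coefficients 0,1,2,3,5 for degrees 0…4.
[t^4] = 1·5 + 1·3 + 1·2 + 1·1 + 1·0 = 11.

11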